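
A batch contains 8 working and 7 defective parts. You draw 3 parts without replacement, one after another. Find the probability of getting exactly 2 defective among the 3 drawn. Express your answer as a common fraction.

24/65

One ordering (defective drawn first) has probability 7/15 × 6/14 × 8/13 = 336/2730 = 8/65.
There are C(3,2) = 3 such orderings, each equally likely, so P = 3 × 8/65 = 24/65.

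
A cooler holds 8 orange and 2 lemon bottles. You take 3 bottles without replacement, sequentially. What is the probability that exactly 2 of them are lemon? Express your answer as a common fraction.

One ordering (lemon drawn first) has probability 2/10 × 1/9 × 8/8 = 16/720 = 1/45.
There are C(3,2) = 3 such orderings, each equally likely, so P = 3 × 1/45 = 1/15.

1/15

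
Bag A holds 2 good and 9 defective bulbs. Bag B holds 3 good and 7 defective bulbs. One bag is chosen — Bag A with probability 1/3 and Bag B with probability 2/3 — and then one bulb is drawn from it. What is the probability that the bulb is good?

43/165

From Bag A: P(good) = 2/11.
From Bag B: P(good) = 3/10.
Total probability = (1/3)(2/11) + (2/3)(3/10) = 43/165.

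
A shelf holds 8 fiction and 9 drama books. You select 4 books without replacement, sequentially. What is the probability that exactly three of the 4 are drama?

24/85

One ordering (drama drawn first) has probability 9/17 × 8/16 × 7/15 × 8/14 = 4032/57120 = 6/85.
There are C(4,3) = 4 such orderings, each equally likely, so P = 4 × 6/85 = 24/85.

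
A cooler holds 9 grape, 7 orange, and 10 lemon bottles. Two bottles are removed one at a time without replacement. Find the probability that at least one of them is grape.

P(no grape) = 17/26 × 16/25 = 272/650 = 136/325.
P(at least one) = 1 − 136/325 = 189/325.

189/325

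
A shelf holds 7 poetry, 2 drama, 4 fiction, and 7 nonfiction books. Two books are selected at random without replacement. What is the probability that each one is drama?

1/190

P(all drama) = 2/20 × 1/19 = 2/380 = 1/190.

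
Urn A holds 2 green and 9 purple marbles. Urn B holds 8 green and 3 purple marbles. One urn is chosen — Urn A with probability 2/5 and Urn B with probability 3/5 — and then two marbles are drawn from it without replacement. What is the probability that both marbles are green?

86/275

From Urn A: P(both green) = (2/11)(1/10) = 1/55.
From Urn B: P(both green) = (8/11)(7/10) = 28/55.
Total probability = (2/5)(1/55) + (3/5)(28/55) = 86/275.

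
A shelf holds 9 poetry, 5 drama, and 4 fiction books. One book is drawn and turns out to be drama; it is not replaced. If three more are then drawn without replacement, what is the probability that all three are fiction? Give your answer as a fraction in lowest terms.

1/170

With the first book removed, 4 fiction remain out of 17.
P = 4/17 × 3/16 × 2/15 = 24/4080 = 1/170.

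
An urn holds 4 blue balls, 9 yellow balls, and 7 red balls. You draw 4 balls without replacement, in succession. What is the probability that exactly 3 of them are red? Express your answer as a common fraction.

One ordering (red drawn first) has probability 7/20 × 6/19 × 5/18 × 13/17 = 2730/116280 = 91/3876.
There are C(4,3) = 4 such orderings, each equally likely, so P = 4 × 91/3876 = 91/969.

91/969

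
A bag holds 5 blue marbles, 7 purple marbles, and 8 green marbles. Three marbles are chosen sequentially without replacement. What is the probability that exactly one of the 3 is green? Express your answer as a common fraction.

44/95

One ordering (green drawn first) has probability 8/20 × 12/19 × 11/18 = 1056/6840 = 44/285.
There are C(3,1) = 3 such orderings, each equally likely, so P = 3 × 44/285 = 44/95.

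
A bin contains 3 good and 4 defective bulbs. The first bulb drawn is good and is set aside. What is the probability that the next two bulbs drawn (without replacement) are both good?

1/15

After the first draw, 2 of the remaining 6 bulbs are good.
P = 2/6 × 1/5 = 2/30 = 1/15.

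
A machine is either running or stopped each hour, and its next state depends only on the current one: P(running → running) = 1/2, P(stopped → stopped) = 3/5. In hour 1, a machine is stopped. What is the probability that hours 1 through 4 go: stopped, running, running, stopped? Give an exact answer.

1/10

Hour 1 is given. For each transition, use the conditional probability from the current state:
P(running | stopped) = 2/5; P(running | running) = 1/2; P(stopped | running) = 1/2.
P = 2/5 × 1/2 × 1/2 = 2/20 = 1/10.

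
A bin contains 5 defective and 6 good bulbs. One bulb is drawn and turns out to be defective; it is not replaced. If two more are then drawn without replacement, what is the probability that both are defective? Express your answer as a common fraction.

With the first bulb removed, 4 defective remain out of 10.
P = 4/10 × 3/9 = 12/90 = 2/15.

2/15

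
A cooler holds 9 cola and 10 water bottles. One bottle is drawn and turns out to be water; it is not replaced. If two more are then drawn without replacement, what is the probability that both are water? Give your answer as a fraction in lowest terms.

After the first draw, 9 of the remaining 18 bottles are water.
P = 9/18 × 8/17 = 72/306 = 4/17.

4/17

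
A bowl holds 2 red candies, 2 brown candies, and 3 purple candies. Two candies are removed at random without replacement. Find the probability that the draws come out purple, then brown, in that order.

1/7

Each draw changes the counts, so multiply the conditional probabilities along the sequence:
P = 3/7 × 2/6 = 6/42 = 1/7.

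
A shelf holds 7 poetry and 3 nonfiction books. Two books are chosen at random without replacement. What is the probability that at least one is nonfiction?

P(no nonfiction) = 7/10 × 6/9 = 42/90 = 7/15.
P(at least one) = 1 − 7/15 = 8/15.

8/15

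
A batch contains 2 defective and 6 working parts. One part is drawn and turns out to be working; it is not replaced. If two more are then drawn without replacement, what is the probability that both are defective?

After the first draw, 2 of the remaining 7 parts are defective.
P = 2/7 × 1/6 = 2/42 = 1/21.

1/21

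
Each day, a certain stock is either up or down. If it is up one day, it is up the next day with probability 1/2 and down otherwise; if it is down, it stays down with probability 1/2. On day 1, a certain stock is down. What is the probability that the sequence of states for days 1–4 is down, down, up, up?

1/8

Day 1 is given. For each transition, use the conditional probability from the current state:
P(down | down) = 1/2; P(up | down) = 1/2; P(up | up) = 1/2.
P = 1/2 × 1/2 × 1/2 = 1/8.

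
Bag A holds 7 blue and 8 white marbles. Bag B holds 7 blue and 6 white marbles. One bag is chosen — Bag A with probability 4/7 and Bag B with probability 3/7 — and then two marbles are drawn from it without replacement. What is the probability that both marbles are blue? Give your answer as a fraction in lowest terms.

209/910

From Bag A: P(both blue) = (7/15)(6/14) = 1/5.
From Bag B: P(both blue) = (7/13)(6/12) = 7/26.
Total probability = (4/7)(1/5) + (3/7)(7/26) = 209/910.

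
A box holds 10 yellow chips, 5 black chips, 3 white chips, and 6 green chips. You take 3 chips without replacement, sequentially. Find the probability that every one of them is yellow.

P = 10/24 × 9/23 × 8/22 = 720/12144 = 15/253.

15/253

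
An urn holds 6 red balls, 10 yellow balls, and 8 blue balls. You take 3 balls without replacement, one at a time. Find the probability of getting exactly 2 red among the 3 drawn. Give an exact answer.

135/1012

One ordering (red drawn first) has probability 6/24 × 5/23 × 18/22 = 540/12144 = 45/1012.
There are C(3,2) = 3 such orderings, each equally likely, so P = 3 × 45/1012 = 135/1012.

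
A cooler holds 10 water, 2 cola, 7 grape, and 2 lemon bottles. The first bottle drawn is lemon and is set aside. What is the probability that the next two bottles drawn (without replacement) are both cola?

After the first draw, 2 of the remaining 20 bottles are cola.
P = 2/20 × 1/19 = 2/380 = 1/190.

1/190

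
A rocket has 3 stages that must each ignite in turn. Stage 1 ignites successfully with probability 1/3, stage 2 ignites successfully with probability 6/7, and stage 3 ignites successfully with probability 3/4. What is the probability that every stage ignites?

3/14

Each stage is reached only if all earlier stages succeed, so
P = 1/3 × 6/7 × 3/4 = 18/84 = 3/14.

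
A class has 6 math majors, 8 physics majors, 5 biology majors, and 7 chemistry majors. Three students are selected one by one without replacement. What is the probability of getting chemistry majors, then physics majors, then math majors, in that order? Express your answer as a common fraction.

Each draw changes the counts, so multiply the conditional probabilities along the sequence:
P = 7/26 × 8/25 × 6/24 = 336/15600 = 7/325.

7/325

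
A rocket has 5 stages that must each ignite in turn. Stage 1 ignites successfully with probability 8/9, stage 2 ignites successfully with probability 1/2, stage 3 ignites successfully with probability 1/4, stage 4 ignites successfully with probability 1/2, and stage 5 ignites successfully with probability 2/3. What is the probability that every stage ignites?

1/27

Multiplying along the chain,
P = 8/9 × 1/2 × 1/4 × 1/2 × 2/3 = 16/432 = 1/27.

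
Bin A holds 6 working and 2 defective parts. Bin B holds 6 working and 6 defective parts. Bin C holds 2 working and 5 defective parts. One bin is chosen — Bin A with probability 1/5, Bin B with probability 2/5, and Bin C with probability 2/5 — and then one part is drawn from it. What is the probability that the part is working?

13/28

From Bin A: P(working) = 6/8.
From Bin B: P(working) = 6/12.
From Bin C: P(working) = 2/7.
Total probability = (1/5)(6/8) + (2/5)(6/12) + (2/5)(2/7) = 13/28.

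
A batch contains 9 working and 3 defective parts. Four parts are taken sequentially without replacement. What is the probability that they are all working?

14/55

P(all working) = 9/12 × 8/11 × 7/10 × 6/9 = 3024/11880 = 14/55.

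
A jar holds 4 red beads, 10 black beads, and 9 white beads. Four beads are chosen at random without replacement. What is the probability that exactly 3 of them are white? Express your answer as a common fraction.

168/1265

One ordering (white drawn first) has probability 9/23 × 8/22 × 7/21 × 14/20 = 7056/212520 = 42/1265.
There are C(4,3) = 4 such orderings, each equally likely, so P = 4 × 42/1265 = 168/1265.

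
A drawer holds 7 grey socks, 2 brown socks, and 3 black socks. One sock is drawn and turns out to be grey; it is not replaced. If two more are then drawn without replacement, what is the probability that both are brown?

1/55

With the first sock removed, 2 brown remain out of 11.
P = 2/11 × 1/10 = 2/110 = 1/55.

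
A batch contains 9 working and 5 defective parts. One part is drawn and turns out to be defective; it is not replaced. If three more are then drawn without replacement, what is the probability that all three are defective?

2/143

With the first part removed, 4 defective remain out of 13.
P = 4/13 × 3/12 × 2/11 = 24/1716 = 2/143.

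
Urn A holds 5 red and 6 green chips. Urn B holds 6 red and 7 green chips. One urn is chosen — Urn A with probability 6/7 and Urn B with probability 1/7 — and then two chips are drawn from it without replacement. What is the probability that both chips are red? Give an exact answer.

367/2002

From Urn A: P(both red) = (5/11)(4/10) = 2/11.
From Urn B: P(both red) = (6/13)(5/12) = 5/26.
Total probability = (6/7)(2/11) + (1/7)(5/26) = 367/2002.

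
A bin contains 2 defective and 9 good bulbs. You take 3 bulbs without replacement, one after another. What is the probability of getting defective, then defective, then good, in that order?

1/55

Chain rule:
P = 2/11 × 1/10 × 9/9 = 18/990 = 1/55.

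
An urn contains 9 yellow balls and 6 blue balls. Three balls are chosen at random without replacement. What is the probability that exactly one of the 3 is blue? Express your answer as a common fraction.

One ordering (blue drawn first) has probability 6/15 × 9/14 × 8/13 = 432/2730 = 72/455.
There are C(3,1) = 3 such orderings, each equally likely, so P = 3 × 72/455 = 216/455.

216/455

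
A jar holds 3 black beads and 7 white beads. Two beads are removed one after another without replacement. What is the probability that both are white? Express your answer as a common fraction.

P = 7/10 × 6/9 = 42/90 = 7/15.

7/15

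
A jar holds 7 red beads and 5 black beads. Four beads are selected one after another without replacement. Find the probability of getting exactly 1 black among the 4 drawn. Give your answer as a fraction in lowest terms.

One ordering (black drawn first) has probability 5/12 × 7/11 × 6/10 × 5/9 = 1050/11880 = 35/396.
There are C(4,1) = 4 such orderings, each equally likely, so P = 4 × 35/396 = 35/99.

35/99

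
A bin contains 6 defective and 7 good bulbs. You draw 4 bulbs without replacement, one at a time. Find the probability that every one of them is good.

7/143

P(all good) = 7/13 × 6/12 × 5/11 × 4/10 = 840/17160 = 7/143.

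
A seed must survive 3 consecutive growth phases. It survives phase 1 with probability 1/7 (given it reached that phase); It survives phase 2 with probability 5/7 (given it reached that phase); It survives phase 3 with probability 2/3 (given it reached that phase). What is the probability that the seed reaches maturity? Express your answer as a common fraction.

Multiplying along the chain,
P = 1/7 × 5/7 × 2/3 = 10/147.

10/147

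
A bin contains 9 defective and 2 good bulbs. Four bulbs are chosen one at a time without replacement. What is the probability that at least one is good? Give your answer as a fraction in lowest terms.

P(no good) = 9/11 × 8/10 × 7/9 × 6/8 = 3024/7920 = 21/55.
P(at least one) = 1 − 21/55 = 34/55.

34/55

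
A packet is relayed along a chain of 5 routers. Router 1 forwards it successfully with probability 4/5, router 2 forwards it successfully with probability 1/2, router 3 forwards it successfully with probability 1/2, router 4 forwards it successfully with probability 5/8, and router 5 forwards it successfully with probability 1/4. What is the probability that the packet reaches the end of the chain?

Multiplying along the chain,
P = 4/5 × 1/2 × 1/2 × 5/8 × 1/4 = 20/640 = 1/32.

1/32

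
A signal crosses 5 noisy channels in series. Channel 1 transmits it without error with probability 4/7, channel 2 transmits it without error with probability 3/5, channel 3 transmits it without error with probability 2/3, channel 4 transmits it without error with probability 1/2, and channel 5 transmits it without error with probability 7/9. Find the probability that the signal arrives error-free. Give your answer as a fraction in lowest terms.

4/45

The events are sequential, so multiply the conditional probabilities:
P = 4/7 × 3/5 × 2/3 × 1/2 × 7/9 = 168/1890 = 4/45.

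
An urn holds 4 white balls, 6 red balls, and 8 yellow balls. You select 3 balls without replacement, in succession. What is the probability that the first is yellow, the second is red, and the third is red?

5/102

Multiply the probability of each draw given the previous ones:
P = 8/18 × 6/17 × 5/16 = 240/4896 = 5/102.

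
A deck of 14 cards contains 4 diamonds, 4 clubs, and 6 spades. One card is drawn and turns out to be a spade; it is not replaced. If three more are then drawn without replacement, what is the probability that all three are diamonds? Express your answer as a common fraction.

2/143

After the first draw, 4 of the remaining 13 cards are diamonds.
P = 4/13 × 3/12 × 2/11 = 24/1716 = 2/143.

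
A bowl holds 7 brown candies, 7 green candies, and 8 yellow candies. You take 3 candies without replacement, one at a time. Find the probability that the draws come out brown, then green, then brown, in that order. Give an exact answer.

Chain rule:
P = 7/22 × 7/21 × 6/20 = 294/9240 = 7/220.

7/220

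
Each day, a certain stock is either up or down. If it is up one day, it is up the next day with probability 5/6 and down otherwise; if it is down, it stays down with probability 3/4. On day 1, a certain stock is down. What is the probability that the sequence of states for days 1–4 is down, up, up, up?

25/144

Day 1 is given. For each transition, use the conditional probability from the current state:
P(up | down) = 1/4; P(up | up) = 5/6; P(up | up) = 5/6.
P = 1/4 × 5/6 × 5/6 = 25/144.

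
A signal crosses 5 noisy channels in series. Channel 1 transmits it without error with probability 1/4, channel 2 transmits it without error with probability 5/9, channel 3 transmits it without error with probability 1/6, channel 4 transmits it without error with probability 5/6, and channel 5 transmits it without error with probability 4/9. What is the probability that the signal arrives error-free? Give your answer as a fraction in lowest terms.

25/2916

Each stage is reached only if all earlier stages succeed, so
P = 1/4 × 5/9 × 1/6 × 5/6 × 4/9 = 100/11664 = 25/2916.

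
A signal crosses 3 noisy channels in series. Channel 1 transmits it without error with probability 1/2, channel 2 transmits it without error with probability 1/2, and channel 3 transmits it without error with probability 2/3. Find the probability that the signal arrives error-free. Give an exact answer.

Each stage is reached only if all earlier stages succeed, so
P = 1/2 × 1/2 × 2/3 = 2/12 = 1/6.

1/6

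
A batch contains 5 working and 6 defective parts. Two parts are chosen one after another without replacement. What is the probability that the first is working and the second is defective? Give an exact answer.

3/11

Each draw changes the counts, so multiply the conditional probabilities along the sequence:
P = 5/11 × 6/10 = 30/110 = 3/11.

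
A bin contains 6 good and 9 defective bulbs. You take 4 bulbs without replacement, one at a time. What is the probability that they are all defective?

6/65

P(every draw is defective) = 9/15 × 8/14 × 7/13 × 6/12 = 3024/32760 = 6/65.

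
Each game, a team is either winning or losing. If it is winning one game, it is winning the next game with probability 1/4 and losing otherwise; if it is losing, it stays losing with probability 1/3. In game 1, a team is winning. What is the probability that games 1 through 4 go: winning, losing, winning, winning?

Game 1 is given. For each transition, use the conditional probability from the current state:
P(losing | winning) = 3/4; P(winning | losing) = 2/3; P(winning | winning) = 1/4.
P = 3/4 × 2/3 × 1/4 = 6/48 = 1/8.

1/8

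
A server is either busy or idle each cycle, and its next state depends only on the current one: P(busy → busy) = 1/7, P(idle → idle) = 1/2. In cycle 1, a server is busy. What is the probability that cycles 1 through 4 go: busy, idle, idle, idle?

3/14

Cycle 1 is given. For each transition, use the conditional probability from the current state:
P(idle | busy) = 6/7; P(idle | idle) = 1/2; P(idle | idle) = 1/2.
P = 6/7 × 1/2 × 1/2 = 6/28 = 3/14.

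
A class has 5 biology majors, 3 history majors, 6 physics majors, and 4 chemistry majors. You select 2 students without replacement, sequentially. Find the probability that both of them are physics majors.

5/51

P(every draw is a physics major) = 6/18 × 5/17 = 30/306 = 5/51.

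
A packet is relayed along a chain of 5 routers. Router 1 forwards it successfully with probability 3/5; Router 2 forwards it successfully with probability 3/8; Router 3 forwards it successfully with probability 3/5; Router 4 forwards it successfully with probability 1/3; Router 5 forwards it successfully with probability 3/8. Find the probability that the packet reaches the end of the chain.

27/1600

Each stage is reached only if all earlier stages succeed, so
P = 3/5 × 3/8 × 3/5 × 1/3 × 3/8 = 81/4800 = 27/1600.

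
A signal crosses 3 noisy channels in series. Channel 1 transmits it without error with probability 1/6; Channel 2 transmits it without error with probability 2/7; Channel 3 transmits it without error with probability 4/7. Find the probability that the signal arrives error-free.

The events are sequential, so multiply the conditional probabilities:
P = 1/6 × 2/7 × 4/7 = 8/294 = 4/147.

4/147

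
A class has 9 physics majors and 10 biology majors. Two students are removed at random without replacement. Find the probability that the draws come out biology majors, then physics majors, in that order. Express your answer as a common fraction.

5/19

Multiply the probability of each draw given the previous ones:
P = 10/19 × 9/18 = 90/342 = 5/19.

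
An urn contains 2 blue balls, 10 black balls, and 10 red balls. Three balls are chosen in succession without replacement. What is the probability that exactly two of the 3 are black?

One ordering (black drawn first) has probability 10/22 × 9/21 × 12/20 = 1080/9240 = 9/77.
There are C(3,2) = 3 such orderings, each equally likely, so P = 3 × 9/77 = 27/77.

27/77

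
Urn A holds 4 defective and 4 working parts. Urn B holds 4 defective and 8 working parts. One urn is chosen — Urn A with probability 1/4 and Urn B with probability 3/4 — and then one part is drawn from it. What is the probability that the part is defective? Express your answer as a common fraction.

From Urn A: P(defective) = 4/8.
From Urn B: P(defective) = 4/12.
Total probability = (1/4)(4/8) + (3/4)(4/12) = 3/8.

3/8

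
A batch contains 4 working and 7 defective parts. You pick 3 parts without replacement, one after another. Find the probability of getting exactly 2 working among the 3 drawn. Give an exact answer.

One ordering (working drawn first) has probability 4/11 × 3/10 × 7/9 = 84/990 = 14/165.
There are C(3,2) = 3 such orderings, each equally likely, so P = 3 × 14/165 = 14/55.

14/55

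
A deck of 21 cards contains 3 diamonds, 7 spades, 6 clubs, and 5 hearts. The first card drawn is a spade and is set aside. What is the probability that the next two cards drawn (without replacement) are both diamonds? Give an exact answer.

3/190

After the first draw, 3 of the remaining 20 cards are diamonds.
P = 3/20 × 2/19 = 6/380 = 3/190.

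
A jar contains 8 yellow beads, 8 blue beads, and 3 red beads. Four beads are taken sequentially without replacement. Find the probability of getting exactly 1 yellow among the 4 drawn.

One ordering (yellow drawn first) has probability 8/19 × 11/18 × 10/17 × 9/16 = 7920/93024 = 55/646.
There are C(4,1) = 4 such orderings, each equally likely, so P = 4 × 55/646 = 110/323.

110/323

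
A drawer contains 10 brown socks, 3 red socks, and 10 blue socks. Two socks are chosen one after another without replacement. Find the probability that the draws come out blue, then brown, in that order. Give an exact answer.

Multiply the probability of each draw given the previous ones:
P = 10/23 × 10/22 = 100/506 = 50/253.

50/253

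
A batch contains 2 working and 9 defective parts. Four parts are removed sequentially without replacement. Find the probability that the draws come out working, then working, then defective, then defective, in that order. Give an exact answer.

1/55

Multiply the probability of each draw given the previous ones:
P = 2/11 × 1/10 × 9/9 × 8/8 = 144/7920 = 1/55.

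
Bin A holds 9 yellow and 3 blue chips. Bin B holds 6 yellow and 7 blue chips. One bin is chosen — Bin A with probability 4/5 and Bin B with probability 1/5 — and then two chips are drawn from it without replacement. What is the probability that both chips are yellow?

From Bin A: P(both yellow) = (9/12)(8/11) = 6/11.
From Bin B: P(both yellow) = (6/13)(5/12) = 5/26.
Total probability = (4/5)(6/11) + (1/5)(5/26) = 679/1430.

679/1430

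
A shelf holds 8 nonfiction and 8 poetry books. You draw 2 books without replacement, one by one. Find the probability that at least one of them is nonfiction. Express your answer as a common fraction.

P(no nonfiction) = 8/16 × 7/15 = 56/240 = 7/30.
P(at least one) = 1 − 7/30 = 23/30.

23/30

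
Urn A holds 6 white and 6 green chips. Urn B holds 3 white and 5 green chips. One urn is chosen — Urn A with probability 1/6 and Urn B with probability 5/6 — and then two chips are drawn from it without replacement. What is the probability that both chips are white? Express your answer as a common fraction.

From Urn A: P(both white) = (6/12)(5/11) = 5/22.
From Urn B: P(both white) = (3/8)(2/7) = 3/28.
Total probability = (1/6)(5/22) + (5/6)(3/28) = 235/1848.

235/1848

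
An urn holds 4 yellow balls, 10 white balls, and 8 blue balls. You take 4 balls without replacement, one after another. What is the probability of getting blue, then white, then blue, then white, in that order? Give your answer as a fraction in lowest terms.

6/209

Each draw changes the counts, so multiply the conditional probabilities along the sequence:
P = 8/22 × 10/21 × 7/20 × 9/19 = 5040/175560 = 6/209.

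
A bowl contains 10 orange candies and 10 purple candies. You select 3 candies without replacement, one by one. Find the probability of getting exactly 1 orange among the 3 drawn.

15/38

One ordering (orange drawn first) has probability 10/20 × 10/19 × 9/18 = 900/6840 = 5/38.
There are C(3,1) = 3 such orderings, each equally likely, so P = 3 × 5/38 = 15/38.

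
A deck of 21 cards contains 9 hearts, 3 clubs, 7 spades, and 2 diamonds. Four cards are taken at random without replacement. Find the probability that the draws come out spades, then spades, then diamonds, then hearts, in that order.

Chain rule:
P = 7/21 × 6/20 × 2/19 × 9/18 = 756/143640 = 1/190.

1/190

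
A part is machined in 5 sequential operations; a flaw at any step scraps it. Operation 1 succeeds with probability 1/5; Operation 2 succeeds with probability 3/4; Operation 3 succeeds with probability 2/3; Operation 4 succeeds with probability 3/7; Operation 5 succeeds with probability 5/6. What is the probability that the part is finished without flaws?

1/28

The events are sequential, so multiply the conditional probabilities:
P = 1/5 × 3/4 × 2/3 × 3/7 × 5/6 = 90/2520 = 1/28.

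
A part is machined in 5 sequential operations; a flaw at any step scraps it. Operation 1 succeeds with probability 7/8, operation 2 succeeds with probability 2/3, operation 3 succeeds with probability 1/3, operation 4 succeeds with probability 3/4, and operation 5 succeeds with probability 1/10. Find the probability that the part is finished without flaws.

The events are sequential, so multiply the conditional probabilities:
P = 7/8 × 2/3 × 1/3 × 3/4 × 1/10 = 42/2880 = 7/480.

7/480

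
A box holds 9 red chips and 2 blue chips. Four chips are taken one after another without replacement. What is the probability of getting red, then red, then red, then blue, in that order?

Chain rule:
P = 9/11 × 8/10 × 7/9 × 2/8 = 1008/7920 = 7/55.

7/55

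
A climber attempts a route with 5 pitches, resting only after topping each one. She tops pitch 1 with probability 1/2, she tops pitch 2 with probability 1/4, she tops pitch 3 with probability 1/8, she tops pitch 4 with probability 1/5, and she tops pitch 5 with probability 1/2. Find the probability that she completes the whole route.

1/640

Each stage is reached only if all earlier stages succeed, so
P = 1/2 × 1/4 × 1/8 × 1/5 × 1/2 = 1/640.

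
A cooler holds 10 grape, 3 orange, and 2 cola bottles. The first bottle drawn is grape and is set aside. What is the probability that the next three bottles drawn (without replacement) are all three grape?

After the first draw, 9 of the remaining 14 bottles are grape.
P = 9/14 × 8/13 × 7/12 = 504/2184 = 3/13.

3/13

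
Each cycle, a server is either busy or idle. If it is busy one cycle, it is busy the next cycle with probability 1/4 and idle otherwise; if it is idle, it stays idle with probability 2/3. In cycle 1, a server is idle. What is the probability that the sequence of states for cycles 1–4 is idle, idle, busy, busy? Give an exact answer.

1/18

Cycle 1 is given. For each transition, use the conditional probability from the current state:
P(idle | idle) = 2/3; P(busy | idle) = 1/3; P(busy | busy) = 1/4.
P = 2/3 × 1/3 × 1/4 = 2/36 = 1/18.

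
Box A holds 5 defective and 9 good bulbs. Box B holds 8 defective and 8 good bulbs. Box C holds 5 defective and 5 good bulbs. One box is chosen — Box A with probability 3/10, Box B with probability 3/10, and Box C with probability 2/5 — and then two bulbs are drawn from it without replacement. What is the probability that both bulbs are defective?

15713/81900

From Box A: P(both defective) = (5/14)(4/13) = 10/91.
From Box B: P(both defective) = (8/16)(7/15) = 7/30.
From Box C: P(both defective) = (5/10)(4/9) = 2/9.
Total probability = (3/10)(10/91) + (3/10)(7/30) + (2/5)(2/9) = 15713/81900.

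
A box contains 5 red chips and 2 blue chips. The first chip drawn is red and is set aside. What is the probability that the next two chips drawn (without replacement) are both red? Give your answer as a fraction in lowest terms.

2/5

With the first chip removed, 4 red remain out of 6.
P = 4/6 × 3/5 = 12/30 = 2/5.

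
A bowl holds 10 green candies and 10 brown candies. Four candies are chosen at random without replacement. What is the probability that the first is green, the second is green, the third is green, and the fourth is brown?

20/323

Chain rule:
P = 10/20 × 9/19 × 8/18 × 10/17 = 7200/116280 = 20/323.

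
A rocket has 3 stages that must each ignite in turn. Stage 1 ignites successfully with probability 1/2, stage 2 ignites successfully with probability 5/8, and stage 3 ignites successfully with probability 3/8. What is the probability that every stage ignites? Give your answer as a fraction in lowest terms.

15/128

Each stage is reached only if all earlier stages succeed, so
P = 1/2 × 5/8 × 3/8 = 15/128.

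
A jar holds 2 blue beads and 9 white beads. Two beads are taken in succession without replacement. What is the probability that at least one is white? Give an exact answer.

54/55

P(no white) = 2/11 × 1/10 = 2/110 = 1/55.
P(at least one) = 1 − 1/55 = 54/55.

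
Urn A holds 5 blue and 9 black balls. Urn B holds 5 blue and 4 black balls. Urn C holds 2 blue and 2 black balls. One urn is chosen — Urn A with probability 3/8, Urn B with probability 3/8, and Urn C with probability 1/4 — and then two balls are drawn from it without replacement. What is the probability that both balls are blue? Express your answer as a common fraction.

817/4368

From Urn A: P(both blue) = (5/14)(4/13) = 10/91.
From Urn B: P(both blue) = (5/9)(4/8) = 5/18.
From Urn C: P(both blue) = (2/4)(1/3) = 1/6.
Total probability = (3/8)(10/91) + (3/8)(5/18) + (1/4)(1/6) = 817/4368.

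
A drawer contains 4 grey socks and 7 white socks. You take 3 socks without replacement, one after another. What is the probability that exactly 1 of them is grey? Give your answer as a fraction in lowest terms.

28/55

One ordering (grey drawn first) has probability 4/11 × 7/10 × 6/9 = 168/990 = 28/165.
There are C(3,1) = 3 such orderings, each equally likely, so P = 3 × 28/165 = 28/55.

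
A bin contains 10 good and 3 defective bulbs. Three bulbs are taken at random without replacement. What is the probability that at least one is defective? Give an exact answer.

P(no defective) = 10/13 × 9/12 × 8/11 = 720/1716 = 60/143.
P(at least one) = 1 − 60/143 = 83/143.

83/143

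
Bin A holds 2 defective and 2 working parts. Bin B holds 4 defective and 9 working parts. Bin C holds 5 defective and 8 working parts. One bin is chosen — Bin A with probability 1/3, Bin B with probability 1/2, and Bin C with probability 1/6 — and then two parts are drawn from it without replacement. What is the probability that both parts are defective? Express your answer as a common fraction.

From Bin A: P(both defective) = (2/4)(1/3) = 1/6.
From Bin B: P(both defective) = (4/13)(3/12) = 1/13.
From Bin C: P(both defective) = (5/13)(4/12) = 5/39.
Total probability = (1/3)(1/6) + (1/2)(1/13) + (1/6)(5/39) = 3/26.

3/26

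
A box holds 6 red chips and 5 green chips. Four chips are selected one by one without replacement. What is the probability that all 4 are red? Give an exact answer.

P(all red) = 6/11 × 5/10 × 4/9 × 3/8 = 360/7920 = 1/22.

1/22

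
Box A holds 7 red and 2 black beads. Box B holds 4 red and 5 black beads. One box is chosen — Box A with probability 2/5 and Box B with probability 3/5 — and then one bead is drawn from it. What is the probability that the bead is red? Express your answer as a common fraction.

26/45

From Box A: P(red) = 7/9.
From Box B: P(red) = 4/9.
Total probability = (2/5)(7/9) + (3/5)(4/9) = 26/45.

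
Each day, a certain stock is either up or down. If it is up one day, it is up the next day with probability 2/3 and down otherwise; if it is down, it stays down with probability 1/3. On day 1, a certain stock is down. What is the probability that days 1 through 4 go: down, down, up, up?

4/27

Day 1 is given. For each transition, use the conditional probability from the current state:
P(down | down) = 1/3; P(up | down) = 2/3; P(up | up) = 2/3.
P = 1/3 × 2/3 × 2/3 = 4/27.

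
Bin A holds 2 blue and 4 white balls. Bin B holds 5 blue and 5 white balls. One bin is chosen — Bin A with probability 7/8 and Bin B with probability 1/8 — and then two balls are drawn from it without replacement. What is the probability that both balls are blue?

From Bin A: P(both blue) = (2/6)(1/5) = 1/15.
From Bin B: P(both blue) = (5/10)(4/9) = 2/9.
Total probability = (7/8)(1/15) + (1/8)(2/9) = 31/360.

31/360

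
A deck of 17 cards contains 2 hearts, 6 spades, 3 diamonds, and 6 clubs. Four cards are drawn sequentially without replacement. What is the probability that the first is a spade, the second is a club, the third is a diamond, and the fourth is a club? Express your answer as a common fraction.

9/952

Chain rule:
P = 6/17 × 6/16 × 3/15 × 5/14 = 540/57120 = 9/952.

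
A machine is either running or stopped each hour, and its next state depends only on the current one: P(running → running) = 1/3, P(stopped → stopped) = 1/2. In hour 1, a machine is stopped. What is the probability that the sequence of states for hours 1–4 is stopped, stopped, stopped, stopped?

1/8

Hour 1 is given. For each transition, use the conditional probability from the current state:
P(stopped | stopped) = 1/2; P(stopped | stopped) = 1/2; P(stopped | stopped) = 1/2.
P = 1/2 × 1/2 × 1/2 = 1/8.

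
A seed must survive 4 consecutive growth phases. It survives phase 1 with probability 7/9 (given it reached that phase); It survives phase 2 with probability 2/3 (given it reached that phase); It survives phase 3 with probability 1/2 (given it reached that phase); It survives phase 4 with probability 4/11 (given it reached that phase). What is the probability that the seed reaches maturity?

The events are sequential, so multiply the conditional probabilities:
P = 7/9 × 2/3 × 1/2 × 4/11 = 56/594 = 28/297.

28/297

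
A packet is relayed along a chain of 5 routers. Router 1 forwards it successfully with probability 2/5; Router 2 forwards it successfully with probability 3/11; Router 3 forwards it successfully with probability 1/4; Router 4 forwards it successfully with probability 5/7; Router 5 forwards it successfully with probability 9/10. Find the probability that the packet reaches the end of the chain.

Each stage is reached only if all earlier stages succeed, so
P = 2/5 × 3/11 × 1/4 × 5/7 × 9/10 = 270/15400 = 27/1540.

27/1540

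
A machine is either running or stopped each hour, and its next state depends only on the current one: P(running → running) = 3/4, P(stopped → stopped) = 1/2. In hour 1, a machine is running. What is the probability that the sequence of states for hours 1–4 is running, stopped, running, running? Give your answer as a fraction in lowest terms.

3/32

Hour 1 is given. For each transition, use the conditional probability from the current state:
P(stopped | running) = 1/4; P(running | stopped) = 1/2; P(running | running) = 3/4.
P = 1/4 × 1/2 × 3/4 = 3/32.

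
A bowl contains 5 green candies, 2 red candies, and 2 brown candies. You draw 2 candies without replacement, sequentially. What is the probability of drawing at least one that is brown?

P(no brown) = 7/9 × 6/8 = 42/72 = 7/12.
P(at least one) = 1 − 7/12 = 5/12.

5/12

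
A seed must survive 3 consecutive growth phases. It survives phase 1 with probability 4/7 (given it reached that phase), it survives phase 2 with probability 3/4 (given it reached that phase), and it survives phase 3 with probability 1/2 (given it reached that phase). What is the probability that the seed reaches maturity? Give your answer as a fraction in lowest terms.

Each stage is reached only if all earlier stages succeed, so
P = 4/7 × 3/4 × 1/2 = 12/56 = 3/14.

3/14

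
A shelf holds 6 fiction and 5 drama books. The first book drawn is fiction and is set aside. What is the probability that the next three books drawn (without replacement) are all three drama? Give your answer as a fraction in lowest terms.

1/12

With the first book removed, 5 drama remain out of 10.
P = 5/10 × 4/9 × 3/8 = 60/720 = 1/12.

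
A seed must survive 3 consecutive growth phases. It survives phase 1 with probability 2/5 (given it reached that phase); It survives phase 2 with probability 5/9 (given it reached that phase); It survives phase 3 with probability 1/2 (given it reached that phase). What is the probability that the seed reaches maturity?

Multiplying along the chain,
P = 2/5 × 5/9 × 1/2 = 10/90 = 1/9.

1/9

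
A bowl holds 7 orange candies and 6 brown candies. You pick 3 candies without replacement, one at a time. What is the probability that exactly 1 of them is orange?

One ordering (orange drawn first) has probability 7/13 × 6/12 × 5/11 = 210/1716 = 35/286.
There are C(3,1) = 3 such orderings, each equally likely, so P = 3 × 35/286 = 105/286.

105/286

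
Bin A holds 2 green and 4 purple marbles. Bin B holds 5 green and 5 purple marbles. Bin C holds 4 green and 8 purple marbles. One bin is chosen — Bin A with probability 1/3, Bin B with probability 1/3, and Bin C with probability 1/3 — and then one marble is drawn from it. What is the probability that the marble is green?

From Bin A: P(green) = 2/6.
From Bin B: P(green) = 5/10.
From Bin C: P(green) = 4/12.
Total probability = (1/3)(2/6) + (1/3)(5/10) + (1/3)(4/12) = 7/18.

7/18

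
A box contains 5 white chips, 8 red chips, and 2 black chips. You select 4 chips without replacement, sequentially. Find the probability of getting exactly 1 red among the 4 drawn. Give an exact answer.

One ordering (red drawn first) has probability 8/15 × 7/14 × 6/13 × 5/12 = 1680/32760 = 2/39.
There are C(4,1) = 4 such orderings, each equally likely, so P = 4 × 2/39 = 8/39.

8/39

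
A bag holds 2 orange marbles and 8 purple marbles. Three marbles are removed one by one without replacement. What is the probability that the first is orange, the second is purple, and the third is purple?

7/45

Each draw changes the counts, so multiply the conditional probabilities along the sequence:
P = 2/10 × 8/9 × 7/8 = 112/720 = 7/45.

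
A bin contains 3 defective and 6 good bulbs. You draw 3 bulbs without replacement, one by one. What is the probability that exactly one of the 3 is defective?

One ordering (defective drawn first) has probability 3/9 × 6/8 × 5/7 = 90/504 = 5/28.
There are C(3,1) = 3 such orderings, each equally likely, so P = 3 × 5/28 = 15/28.

15/28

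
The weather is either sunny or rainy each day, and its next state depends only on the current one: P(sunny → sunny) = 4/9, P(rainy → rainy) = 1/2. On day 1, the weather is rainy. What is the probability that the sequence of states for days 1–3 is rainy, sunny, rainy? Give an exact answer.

Day 1 is given. For each transition, use the conditional probability from the current state:
P(sunny | rainy) = 1/2; P(rainy | sunny) = 5/9.
P = 1/2 × 5/9 = 5/18.

5/18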